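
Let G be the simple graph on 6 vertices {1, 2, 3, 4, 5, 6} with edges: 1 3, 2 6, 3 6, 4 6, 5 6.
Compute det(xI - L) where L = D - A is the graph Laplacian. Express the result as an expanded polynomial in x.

Reading degrees in the order [1, 2, 3, 4, 5, 6] gives [1, 1, 2, 1, 1, 4]; set D = diag(1, 1, 2, 1, 1, 4) and form L = D - A. Computing det(xI - L) by cofactor expansion (or equivalently via sum-over-permutations) gives x^6 - 10x^5 + 33x^4 - 46x^3 + 28x^2 - 6x. Since p(0) = det(-L) = 0, x divides p(x). There is one zero in the spectrum, matching the 1 component. By the matrix-tree theorem the graph has (1/6) * product of the nonzero eigenvalues = 1 spanning tree.

x^6 - 10x^5 + 33x^4 - 46x^3 + 28x^2 - 6x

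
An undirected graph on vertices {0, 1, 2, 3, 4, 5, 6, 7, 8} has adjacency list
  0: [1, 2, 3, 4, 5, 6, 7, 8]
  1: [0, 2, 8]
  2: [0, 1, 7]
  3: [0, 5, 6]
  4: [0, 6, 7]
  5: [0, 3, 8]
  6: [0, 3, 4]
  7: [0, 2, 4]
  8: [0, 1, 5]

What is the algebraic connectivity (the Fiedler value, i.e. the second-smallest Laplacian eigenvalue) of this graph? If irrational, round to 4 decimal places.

1.5858

Each diagonal entry of L is the vertex degree and each off-diagonal entry is -1 where an edge is present, 0 otherwise; in the order [0, 1, 2, 3, 4, 5, 6, 7, 8] the diagonal is [8, 3, 3, 3, 3, 3, 3, 3, 3]. Computing the eigenvalues of L and sorting gives [0, 1.5858, 1.5858, 3, 3, 4.4142, 4.4142, 5, 9]. The Fiedler value lambda_2 = 1.5858 is strictly positive, so the graph is connected. The eigenvalues sum to 32, which equals trace(L) = 2|E|. There is one zero in the spectrum, matching the 1 component.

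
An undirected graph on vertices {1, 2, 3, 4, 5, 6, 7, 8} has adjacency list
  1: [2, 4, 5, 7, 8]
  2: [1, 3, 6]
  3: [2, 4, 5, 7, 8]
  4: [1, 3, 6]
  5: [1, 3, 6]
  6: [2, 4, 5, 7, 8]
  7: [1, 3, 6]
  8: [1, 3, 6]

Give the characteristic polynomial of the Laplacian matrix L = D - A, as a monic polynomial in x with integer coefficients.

x^8 - 30x^7 + 375x^6 - 2540x^5 + 10095x^4 - 23598x^3 + 30105x^2 - 16200x

With the vertex order [1, 2, 3, 4, 5, 6, 7, 8], the degrees are [5, 3, 5, 3, 3, 5, 3, 3], giving D = diag(5, 3, 5, 3, 3, 5, 3, 3) and L = D - A. The eigenvalues of L are [0, 3, 3, 3, 3, 5, 5, 8]; the characteristic polynomial is the product of (x - lambda_i), which multiplies out to x^8 - 30x^7 + 375x^6 - 2540x^5 + 10095x^4 - 23598x^3 + 30105x^2 - 16200x. Since p(0) = det(-L) = 0, x divides p(x).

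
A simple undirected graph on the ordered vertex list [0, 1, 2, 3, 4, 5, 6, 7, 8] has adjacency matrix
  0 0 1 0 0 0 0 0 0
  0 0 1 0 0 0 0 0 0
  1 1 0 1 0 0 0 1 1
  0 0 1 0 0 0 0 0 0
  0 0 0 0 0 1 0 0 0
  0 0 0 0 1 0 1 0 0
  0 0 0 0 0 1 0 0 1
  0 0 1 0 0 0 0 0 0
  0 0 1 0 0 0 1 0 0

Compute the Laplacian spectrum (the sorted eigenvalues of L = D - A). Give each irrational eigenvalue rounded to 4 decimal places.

Reading degrees in the order [0, 1, 2, 3, 4, 5, 6, 7, 8] gives [1, 1, 5, 1, 1, 2, 2, 1, 2]; set D = diag(1, 1, 5, 1, 1, 2, 2, 1, 2) and form L = D - A. Since every row of L sums to 0, the all-ones vector is in the kernel and 0 is an eigenvalue. The largest eigenvalue, 6.0550, is at most the vertex count 9.

[0, 0.1876, 1, 1, 1, 1, 2.2755, 3.4819, 6.0550]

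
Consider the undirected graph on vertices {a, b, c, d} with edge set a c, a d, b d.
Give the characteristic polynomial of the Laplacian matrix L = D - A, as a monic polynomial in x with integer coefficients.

x^4 - 6x^3 + 10x^2 - 4x

With the vertex order [a, b, c, d], the degrees are [2, 1, 1, 2], giving D = diag(2, 1, 1, 2) and L = D - A. Computing det(xI - L) by cofactor expansion (or equivalently via sum-over-permutations) gives x^4 - 6x^3 + 10x^2 - 4x. The coefficient of x^3 equals -trace(L) = -6, matching the sum of degrees. By the matrix-tree theorem the graph has (1/4) * product of the nonzero eigenvalues = 1 spanning tree. The largest eigenvalue, 3.4142, is at most the vertex count 4.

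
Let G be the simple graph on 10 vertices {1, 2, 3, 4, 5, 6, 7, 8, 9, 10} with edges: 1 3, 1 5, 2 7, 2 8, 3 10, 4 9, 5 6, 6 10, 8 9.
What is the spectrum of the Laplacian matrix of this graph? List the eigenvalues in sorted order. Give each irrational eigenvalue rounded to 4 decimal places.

Reading degrees in the order [1, 2, 3, 4, 5, 6, 7, 8, 9, 10] gives [2, 2, 2, 1, 2, 2, 1, 2, 2, 2]; set D = diag(2, 2, 2, 1, 2, 2, 1, 2, 2, 2) and form L = D - A. The multiplicity of 0 as a Laplacian eigenvalue equals the number of connected components. The 2 zero eigenvalues correspond to the 2 connected components. There are 2 zeros in the spectrum, matching the 2 components. The eigenvalues sum to 18, which equals trace(L) = 2|E|.

[0, 0, 0.3820, 1.3820, 1.3820, 1.3820, 2.6180, 3.6180, 3.6180, 3.6180]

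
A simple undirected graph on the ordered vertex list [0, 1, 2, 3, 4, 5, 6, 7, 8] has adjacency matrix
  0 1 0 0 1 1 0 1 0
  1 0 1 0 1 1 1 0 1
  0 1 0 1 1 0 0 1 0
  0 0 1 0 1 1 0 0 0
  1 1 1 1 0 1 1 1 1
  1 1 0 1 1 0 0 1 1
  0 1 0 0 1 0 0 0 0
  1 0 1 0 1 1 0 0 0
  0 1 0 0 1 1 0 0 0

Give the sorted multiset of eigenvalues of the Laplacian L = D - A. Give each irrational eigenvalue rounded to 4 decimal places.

[0, 1.8882, 2.6315, 3, 4.1417, 5, 6.6408, 7.6978, 9]

Each diagonal entry of L is the vertex degree and each off-diagonal entry is -1 where an edge is present, 0 otherwise; in the order [0, 1, 2, 3, 4, 5, 6, 7, 8] the diagonal is [4, 6, 4, 3, 8, 6, 2, 4, 3]. The multiplicity of 0 as a Laplacian eigenvalue equals the number of connected components.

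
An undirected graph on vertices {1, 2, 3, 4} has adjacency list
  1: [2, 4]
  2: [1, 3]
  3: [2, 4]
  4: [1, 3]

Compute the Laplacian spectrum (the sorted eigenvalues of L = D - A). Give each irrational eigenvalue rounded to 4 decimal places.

Each diagonal entry of L is the vertex degree and each off-diagonal entry is -1 where an edge is present, 0 otherwise; in the order [1, 2, 3, 4] the diagonal is [2, 2, 2, 2]. Diagonalising L (or applying a numerical eigensolver to the 4x4 matrix) gives the spectrum above. There is one zero in the spectrum, matching the 1 component.

[0, 2, 2, 4]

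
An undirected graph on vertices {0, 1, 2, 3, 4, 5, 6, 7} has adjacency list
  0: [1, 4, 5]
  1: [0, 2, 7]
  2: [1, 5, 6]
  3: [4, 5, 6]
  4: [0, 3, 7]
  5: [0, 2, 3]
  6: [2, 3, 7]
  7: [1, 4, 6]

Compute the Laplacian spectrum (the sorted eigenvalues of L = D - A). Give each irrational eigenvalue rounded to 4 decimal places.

Each diagonal entry of L is the vertex degree and each off-diagonal entry is -1 where an edge is present, 0 otherwise; in the order [0, 1, 2, 3, 4, 5, 6, 7] the diagonal is [3, 3, 3, 3, 3, 3, 3, 3]. Since every row of L sums to 0, the all-ones vector is in the kernel and 0 is an eigenvalue. By the matrix-tree theorem the graph has (1/8) * product of the nonzero eigenvalues = 384 spanning trees.

[0, 2, 2, 2, 4, 4, 4, 6]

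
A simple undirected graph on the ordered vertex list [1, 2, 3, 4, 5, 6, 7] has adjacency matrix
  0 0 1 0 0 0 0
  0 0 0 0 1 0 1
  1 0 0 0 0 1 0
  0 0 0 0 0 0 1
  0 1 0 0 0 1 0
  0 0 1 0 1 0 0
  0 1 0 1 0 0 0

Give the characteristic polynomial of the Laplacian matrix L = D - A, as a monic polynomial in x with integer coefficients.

x^7 - 12x^6 + 55x^5 - 120x^4 + 126x^3 - 56x^2 + 7x

With the vertex order [1, 2, 3, 4, 5, 6, 7], the degrees are [1, 2, 2, 1, 2, 2, 2], giving D = diag(1, 2, 2, 1, 2, 2, 2) and L = D - A. Computing det(xI - L) by cofactor expansion (or equivalently via sum-over-permutations) gives x^7 - 12x^6 + 55x^5 - 120x^4 + 126x^3 - 56x^2 + 7x. The constant term is 0 because L is singular (the all-ones vector lies in its kernel).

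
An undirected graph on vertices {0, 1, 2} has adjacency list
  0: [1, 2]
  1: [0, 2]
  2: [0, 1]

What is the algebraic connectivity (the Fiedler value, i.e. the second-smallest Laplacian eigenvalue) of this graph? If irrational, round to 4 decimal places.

Each diagonal entry of L is the vertex degree and each off-diagonal entry is -1 where an edge is present, 0 otherwise; in the order [0, 1, 2] the diagonal is [2, 2, 2]. The sorted Laplacian eigenvalues are [0, 3, 3]; the algebraic connectivity is the second entry, 3. By the matrix-tree theorem the graph has (1/3) * product of the nonzero eigenvalues = 3 spanning trees.

3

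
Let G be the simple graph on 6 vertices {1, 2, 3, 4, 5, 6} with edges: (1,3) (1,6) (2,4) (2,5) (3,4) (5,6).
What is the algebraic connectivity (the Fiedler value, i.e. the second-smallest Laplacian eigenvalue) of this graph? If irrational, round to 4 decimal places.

1

Reading degrees in the order [1, 2, 3, 4, 5, 6] gives [2, 2, 2, 2, 2, 2]; set D = diag(2, 2, 2, 2, 2, 2) and form L = D - A. The sorted Laplacian eigenvalues are [0, 1, 1, 3, 3, 4]; the algebraic connectivity is the second entry, 1.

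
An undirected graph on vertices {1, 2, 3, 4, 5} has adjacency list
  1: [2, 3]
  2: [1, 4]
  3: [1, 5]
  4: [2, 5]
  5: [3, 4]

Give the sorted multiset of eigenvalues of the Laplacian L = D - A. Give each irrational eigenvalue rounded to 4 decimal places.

With the vertex order [1, 2, 3, 4, 5], the degrees are [2, 2, 2, 2, 2], giving D = diag(2, 2, 2, 2, 2) and L = D - A. Since every row of L sums to 0, the all-ones vector is in the kernel and 0 is an eigenvalue. By the matrix-tree theorem the graph has (1/5) * product of the nonzero eigenvalues = 5 spanning trees. There is one zero in the spectrum, matching the 1 component.

[0, 1.3820, 1.3820, 3.6180, 3.6180]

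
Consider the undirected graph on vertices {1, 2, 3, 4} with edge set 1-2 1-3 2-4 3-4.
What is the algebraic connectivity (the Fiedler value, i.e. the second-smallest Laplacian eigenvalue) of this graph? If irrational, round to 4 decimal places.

2

Each diagonal entry of L is the vertex degree and each off-diagonal entry is -1 where an edge is present, 0 otherwise; in the order [1, 2, 3, 4] the diagonal is [2, 2, 2, 2]. The smallest Laplacian eigenvalue is always 0. The next one, lambda_2 = 2, measures how hard the graph is to disconnect: larger values mean better connectivity.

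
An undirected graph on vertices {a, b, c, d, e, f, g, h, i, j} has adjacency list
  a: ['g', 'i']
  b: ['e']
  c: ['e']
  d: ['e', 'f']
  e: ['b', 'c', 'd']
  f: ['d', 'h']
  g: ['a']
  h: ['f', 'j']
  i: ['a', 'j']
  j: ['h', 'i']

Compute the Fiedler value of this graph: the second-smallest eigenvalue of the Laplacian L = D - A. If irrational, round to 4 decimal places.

With the vertex order [a, b, c, d, e, f, g, h, i, j], the degrees are [2, 1, 1, 2, 3, 2, 1, 2, 2, 2], giving D = diag(2, 1, 1, 2, 3, 2, 1, 2, 2, 2) and L = D - A. The sorted Laplacian eigenvalues are [0, 0.1029, 0.4367, 1, 1, 1.7250, 2.5064, 3.2255, 3.7678, 4.2357]; the algebraic connectivity is the second entry, 0.1029. The eigenvalues sum to 18, which equals trace(L) = 2|E|.

0.1029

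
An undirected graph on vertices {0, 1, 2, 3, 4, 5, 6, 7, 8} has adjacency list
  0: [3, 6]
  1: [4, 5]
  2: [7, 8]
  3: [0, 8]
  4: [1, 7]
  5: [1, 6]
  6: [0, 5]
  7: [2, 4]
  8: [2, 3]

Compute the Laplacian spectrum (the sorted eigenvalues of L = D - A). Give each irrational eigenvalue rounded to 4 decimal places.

[0, 0.4679, 0.4679, 1.6527, 1.6527, 3, 3, 3.8794, 3.8794]

Each diagonal entry of L is the vertex degree and each off-diagonal entry is -1 where an edge is present, 0 otherwise; in the order [0, 1, 2, 3, 4, 5, 6, 7, 8] the diagonal is [2, 2, 2, 2, 2, 2, 2, 2, 2]. The multiplicity of 0 as a Laplacian eigenvalue equals the number of connected components. The largest eigenvalue, 3.8794, is at most the vertex count 9.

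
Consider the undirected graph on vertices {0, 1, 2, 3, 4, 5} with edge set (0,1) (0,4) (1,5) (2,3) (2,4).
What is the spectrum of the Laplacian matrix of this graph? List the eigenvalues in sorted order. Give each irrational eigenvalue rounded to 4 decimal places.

Reading degrees in the order [0, 1, 2, 3, 4, 5] gives [2, 2, 2, 1, 2, 1]; set D = diag(2, 2, 2, 1, 2, 1) and form L = D - A. The multiplicity of 0 as a Laplacian eigenvalue equals the number of connected components. The single zero eigenvalue shows the graph is connected. The largest eigenvalue, 3.7321, is at most the vertex count 6. By the matrix-tree theorem the graph has (1/6) * product of the nonzero eigenvalues = 1 spanning tree.

[0, 0.2679, 1, 2, 3, 3.7321]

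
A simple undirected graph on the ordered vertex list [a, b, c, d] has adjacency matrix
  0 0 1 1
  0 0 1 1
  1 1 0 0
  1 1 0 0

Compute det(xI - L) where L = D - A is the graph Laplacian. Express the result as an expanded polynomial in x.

With the vertex order [a, b, c, d], the degrees are [2, 2, 2, 2], giving D = diag(2, 2, 2, 2) and L = D - A. The eigenvalues of L are [0, 2, 2, 4]; the characteristic polynomial is the product of (x - lambda_i), which multiplies out to x^4 - 8x^3 + 20x^2 - 16x. The constant term is 0 because L is singular (the all-ones vector lies in its kernel). By the matrix-tree theorem the graph has (1/4) * product of the nonzero eigenvalues = 4 spanning trees. The largest eigenvalue, 4, is at most the vertex count 4.

x^4 - 8x^3 + 20x^2 - 16x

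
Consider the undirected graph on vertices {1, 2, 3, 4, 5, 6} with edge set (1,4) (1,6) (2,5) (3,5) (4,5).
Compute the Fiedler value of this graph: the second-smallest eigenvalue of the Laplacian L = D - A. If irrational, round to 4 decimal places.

Reading degrees in the order [1, 2, 3, 4, 5, 6] gives [2, 1, 1, 2, 3, 1]; set D = diag(2, 1, 1, 2, 3, 1) and form L = D - A. Computing the eigenvalues of L and sorting gives [0, 0.3249, 1, 1.4608, 3, 4.2143]. The Fiedler value lambda_2 = 0.3249 is strictly positive, so the graph is connected.

0.3249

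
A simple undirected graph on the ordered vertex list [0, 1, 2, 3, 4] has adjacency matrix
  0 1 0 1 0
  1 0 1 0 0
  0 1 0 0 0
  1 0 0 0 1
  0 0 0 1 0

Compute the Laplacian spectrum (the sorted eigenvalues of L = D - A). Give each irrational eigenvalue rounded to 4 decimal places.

[0, 0.3820, 1.3820, 2.6180, 3.6180]

Each diagonal entry of L is the vertex degree and each off-diagonal entry is -1 where an edge is present, 0 otherwise; in the order [0, 1, 2, 3, 4] the diagonal is [2, 2, 1, 2, 1]. The multiplicity of 0 as a Laplacian eigenvalue equals the number of connected components. By the matrix-tree theorem the graph has (1/5) * product of the nonzero eigenvalues = 1 spanning tree.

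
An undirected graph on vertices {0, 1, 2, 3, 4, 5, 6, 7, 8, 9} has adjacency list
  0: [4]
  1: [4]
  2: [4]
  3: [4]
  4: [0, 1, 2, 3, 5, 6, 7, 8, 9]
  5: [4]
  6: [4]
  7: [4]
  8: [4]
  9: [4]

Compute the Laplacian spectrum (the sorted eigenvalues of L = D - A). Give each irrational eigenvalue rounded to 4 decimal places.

Reading degrees in the order [0, 1, 2, 3, 4, 5, 6, 7, 8, 9] gives [1, 1, 1, 1, 9, 1, 1, 1, 1, 1]; set D = diag(1, 1, 1, 1, 9, 1, 1, 1, 1, 1) and form L = D - A. Diagonalising L (or applying a numerical eigensolver to the 10x10 matrix) gives the spectrum above. There is one zero in the spectrum, matching the 1 component.

[0, 1, 1, 1, 1, 1, 1, 1, 1, 10]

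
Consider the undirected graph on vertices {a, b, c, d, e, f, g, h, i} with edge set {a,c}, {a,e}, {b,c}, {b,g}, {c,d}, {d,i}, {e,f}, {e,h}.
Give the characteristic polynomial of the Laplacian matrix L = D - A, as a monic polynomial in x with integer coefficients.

With the vertex order [a, b, c, d, e, f, g, h, i], the degrees are [2, 2, 3, 2, 3, 1, 1, 1, 1], giving D = diag(2, 2, 3, 2, 3, 1, 1, 1, 1) and L = D - A. Computing det(xI - L) by cofactor expansion (or equivalently via sum-over-permutations) gives x^9 - 16x^8 + 103x^7 - 344x^6 + 642x^5 - 672x^4 + 375x^3 - 98x^2 + 9x. Since p(0) = det(-L) = 0, x divides p(x). There is one zero in the spectrum, matching the 1 component. The largest eigenvalue, 4.5426, is at most the vertex count 9.

x^9 - 16x^8 + 103x^7 - 344x^6 + 642x^5 - 672x^4 + 375x^3 - 98x^2 + 9x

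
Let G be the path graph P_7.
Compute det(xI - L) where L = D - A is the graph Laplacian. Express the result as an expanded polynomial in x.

x^7 - 12x^6 + 55x^5 - 120x^4 + 126x^3 - 56x^2 + 7x

The graph has 7 vertices and degree multiset [2, 2, 2, 2, 2, 1, 1]; D is the diagonal matrix of degrees and L = D - A. L has integer entries, so p(x) = det(xI - L) has integer coefficients. Expanding the determinant yields x^7 - 12x^6 + 55x^5 - 120x^4 + 126x^3 - 56x^2 + 7x. Since p(0) = det(-L) = 0, x divides p(x).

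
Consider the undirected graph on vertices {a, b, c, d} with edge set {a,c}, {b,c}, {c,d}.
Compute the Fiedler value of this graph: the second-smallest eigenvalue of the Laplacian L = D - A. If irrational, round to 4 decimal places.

1

With the vertex order [a, b, c, d], the degrees are [1, 1, 3, 1], giving D = diag(1, 1, 3, 1) and L = D - A. Computing the eigenvalues of L and sorting gives [0, 1, 1, 4]. The Fiedler value lambda_2 = 1 is strictly positive, so the graph is connected. The eigenvalues sum to 6, which equals trace(L) = 2|E|.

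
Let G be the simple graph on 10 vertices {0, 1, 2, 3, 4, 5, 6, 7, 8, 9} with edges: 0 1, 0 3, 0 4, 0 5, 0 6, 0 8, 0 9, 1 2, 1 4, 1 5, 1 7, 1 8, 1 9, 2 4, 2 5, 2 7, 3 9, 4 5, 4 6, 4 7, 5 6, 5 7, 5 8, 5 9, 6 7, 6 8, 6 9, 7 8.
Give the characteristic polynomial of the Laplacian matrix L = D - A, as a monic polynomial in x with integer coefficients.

x^10 - 56x^9 + 1370x^8 - 19180x^7 + 168926x^6 - 967508x^5 + 3587664x^4 - 8253564x^3 + 10587243x^2 - 5678240x

Each diagonal entry of L is the vertex degree and each off-diagonal entry is -1 where an edge is present, 0 otherwise; in the order [0, 1, 2, 3, 4, 5, 6, 7, 8, 9] the diagonal is [7, 7, 4, 2, 6, 8, 6, 6, 5, 5]. Computing det(xI - L) by cofactor expansion (or equivalently via sum-over-permutations) gives x^10 - 56x^9 + 1370x^8 - 19180x^7 + 168926x^6 - 967508x^5 + 3587664x^4 - 8253564x^3 + 10587243x^2 - 5678240x. The constant term is 0 because L is singular (the all-ones vector lies in its kernel). The eigenvalues sum to 56, which equals trace(L) = 2|E|.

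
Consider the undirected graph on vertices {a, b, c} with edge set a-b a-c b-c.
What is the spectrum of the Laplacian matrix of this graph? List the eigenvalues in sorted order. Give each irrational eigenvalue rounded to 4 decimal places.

Each diagonal entry of L is the vertex degree and each off-diagonal entry is -1 where an edge is present, 0 otherwise; in the order [a, b, c] the diagonal is [2, 2, 2]. Since every row of L sums to 0, the all-ones vector is in the kernel and 0 is an eigenvalue.

[0, 3, 3]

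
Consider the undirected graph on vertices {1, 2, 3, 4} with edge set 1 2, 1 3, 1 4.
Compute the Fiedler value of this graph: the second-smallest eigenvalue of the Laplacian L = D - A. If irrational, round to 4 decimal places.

1

Reading degrees in the order [1, 2, 3, 4] gives [3, 1, 1, 1]; set D = diag(3, 1, 1, 1) and form L = D - A. The smallest Laplacian eigenvalue is always 0. The next one, lambda_2 = 1, measures how hard the graph is to disconnect: larger values mean better connectivity. The largest eigenvalue, 4, is at most the vertex count 4. There is one zero in the spectrum, matching the 1 component.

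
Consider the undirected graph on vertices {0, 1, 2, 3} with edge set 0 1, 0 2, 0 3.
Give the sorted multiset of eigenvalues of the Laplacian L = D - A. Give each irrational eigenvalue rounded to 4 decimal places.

With the vertex order [0, 1, 2, 3], the degrees are [3, 1, 1, 1], giving D = diag(3, 1, 1, 1) and L = D - A. L is symmetric positive semidefinite, so every eigenvalue is real and nonnegative. The eigenvalues sum to 6, which equals trace(L) = 2|E|.

[0, 1, 1, 4]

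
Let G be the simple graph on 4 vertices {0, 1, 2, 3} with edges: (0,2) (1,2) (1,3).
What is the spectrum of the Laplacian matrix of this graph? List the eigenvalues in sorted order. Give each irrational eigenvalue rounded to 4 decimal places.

With the vertex order [0, 1, 2, 3], the degrees are [1, 2, 2, 1], giving D = diag(1, 2, 2, 1) and L = D - A. Since every row of L sums to 0, the all-ones vector is in the kernel and 0 is an eigenvalue. There is one zero in the spectrum, matching the 1 component.

[0, 0.5858, 2, 3.4142]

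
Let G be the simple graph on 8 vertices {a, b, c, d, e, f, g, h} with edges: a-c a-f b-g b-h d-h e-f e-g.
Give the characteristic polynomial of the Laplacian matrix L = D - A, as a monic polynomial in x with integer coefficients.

x^8 - 14x^7 + 78x^6 - 220x^5 + 330x^4 - 252x^3 + 84x^2 - 8x

Reading degrees in the order [a, b, c, d, e, f, g, h] gives [2, 2, 1, 1, 2, 2, 2, 2]; set D = diag(2, 2, 1, 1, 2, 2, 2, 2) and form L = D - A. L has integer entries, so p(x) = det(xI - L) has integer coefficients. Expanding the determinant yields x^8 - 14x^7 + 78x^6 - 220x^5 + 330x^4 - 252x^3 + 84x^2 - 8x. Since p(0) = det(-L) = 0, x divides p(x). By the matrix-tree theorem the graph has (1/8) * product of the nonzero eigenvalues = 1 spanning tree.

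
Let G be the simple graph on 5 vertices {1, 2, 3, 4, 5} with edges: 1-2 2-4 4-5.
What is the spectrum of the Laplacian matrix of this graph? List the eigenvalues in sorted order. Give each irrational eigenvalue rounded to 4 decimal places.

With the vertex order [1, 2, 3, 4, 5], the degrees are [1, 2, 0, 2, 1], giving D = diag(1, 2, 0, 2, 1) and L = D - A. L is symmetric positive semidefinite, so every eigenvalue is real and nonnegative. The 2 zero eigenvalues correspond to the 2 connected components. The eigenvalues sum to 6, which equals trace(L) = 2|E|.

[0, 0, 0.5858, 2, 3.4142]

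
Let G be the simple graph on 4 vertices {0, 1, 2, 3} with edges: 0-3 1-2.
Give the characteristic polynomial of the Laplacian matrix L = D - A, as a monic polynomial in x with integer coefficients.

With the vertex order [0, 1, 2, 3], the degrees are [1, 1, 1, 1], giving D = diag(1, 1, 1, 1) and L = D - A. Computing det(xI - L) by cofactor expansion (or equivalently via sum-over-permutations) gives x^4 - 4x^3 + 4x^2. The coefficient of x^3 equals -trace(L) = -4, matching the sum of degrees. The largest eigenvalue, 2, is at most the vertex count 4.

x^4 - 4x^3 + 4x^2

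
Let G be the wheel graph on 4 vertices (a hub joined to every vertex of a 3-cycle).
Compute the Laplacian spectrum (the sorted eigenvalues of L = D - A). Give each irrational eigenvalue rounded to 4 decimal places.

[0, 4, 4, 4]

The graph has 4 vertices and degree multiset [3, 3, 3, 3]; D is the diagonal matrix of degrees and L = D - A. Since every row of L sums to 0, the all-ones vector is in the kernel and 0 is an eigenvalue. The largest eigenvalue, 4, is at most the vertex count 4.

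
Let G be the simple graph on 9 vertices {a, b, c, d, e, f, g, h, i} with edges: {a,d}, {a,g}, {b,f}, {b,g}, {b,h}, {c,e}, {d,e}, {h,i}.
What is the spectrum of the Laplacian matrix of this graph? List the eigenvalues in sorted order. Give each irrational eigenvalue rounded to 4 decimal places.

Reading degrees in the order [a, b, c, d, e, f, g, h, i] gives [2, 3, 1, 2, 2, 1, 2, 2, 1]; set D = diag(2, 3, 1, 2, 2, 1, 2, 2, 1) and form L = D - A. Diagonalising L (or applying a numerical eigensolver to the 9x9 matrix) gives the spectrum above.

[0, 0.1404, 0.5362, 0.7754, 1.5803, 2.2449, 2.7784, 3.5988, 4.3455]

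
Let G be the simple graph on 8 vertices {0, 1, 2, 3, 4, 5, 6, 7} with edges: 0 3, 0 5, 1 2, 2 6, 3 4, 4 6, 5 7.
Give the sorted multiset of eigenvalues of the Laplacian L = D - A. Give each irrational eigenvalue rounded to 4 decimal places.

Reading degrees in the order [0, 1, 2, 3, 4, 5, 6, 7] gives [2, 1, 2, 2, 2, 2, 2, 1]; set D = diag(2, 1, 2, 2, 2, 2, 2, 1) and form L = D - A. The multiplicity of 0 as a Laplacian eigenvalue equals the number of connected components. By the matrix-tree theorem the graph has (1/8) * product of the nonzero eigenvalues = 1 spanning tree.

[0, 0.1522, 0.5858, 1.2346, 2, 2.7654, 3.4142, 3.8478]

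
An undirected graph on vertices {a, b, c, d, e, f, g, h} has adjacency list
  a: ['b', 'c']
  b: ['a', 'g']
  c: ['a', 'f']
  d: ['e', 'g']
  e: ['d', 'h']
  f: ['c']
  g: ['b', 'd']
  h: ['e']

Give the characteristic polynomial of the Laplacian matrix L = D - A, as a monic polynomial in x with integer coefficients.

With the vertex order [a, b, c, d, e, f, g, h], the degrees are [2, 2, 2, 2, 2, 1, 2, 1], giving D = diag(2, 2, 2, 2, 2, 1, 2, 1) and L = D - A. Computing det(xI - L) by cofactor expansion (or equivalently via sum-over-permutations) gives x^8 - 14x^7 + 78x^6 - 220x^5 + 330x^4 - 252x^3 + 84x^2 - 8x. The coefficient of x^7 equals -trace(L) = -14, matching the sum of degrees. The largest eigenvalue, 3.8478, is at most the vertex count 8. By the matrix-tree theorem the graph has (1/8) * product of the nonzero eigenvalues = 1 spanning tree.

x^8 - 14x^7 + 78x^6 - 220x^5 + 330x^4 - 252x^3 + 84x^2 - 8x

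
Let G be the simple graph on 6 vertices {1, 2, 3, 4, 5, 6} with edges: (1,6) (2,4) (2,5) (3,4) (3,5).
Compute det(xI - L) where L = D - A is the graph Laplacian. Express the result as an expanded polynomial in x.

x^6 - 10x^5 + 36x^4 - 56x^3 + 32x^2

Reading degrees in the order [1, 2, 3, 4, 5, 6] gives [1, 2, 2, 2, 2, 1]; set D = diag(1, 2, 2, 2, 2, 1) and form L = D - A. The eigenvalues of L are [0, 0, 2, 2, 2, 4]; the characteristic polynomial is the product of (x - lambda_i), which multiplies out to x^6 - 10x^5 + 36x^4 - 56x^3 + 32x^2. The coefficient of x^5 equals -trace(L) = -10, matching the sum of degrees. There are 2 zeros in the spectrum, matching the 2 components. The largest eigenvalue, 4, is at most the vertex count 6.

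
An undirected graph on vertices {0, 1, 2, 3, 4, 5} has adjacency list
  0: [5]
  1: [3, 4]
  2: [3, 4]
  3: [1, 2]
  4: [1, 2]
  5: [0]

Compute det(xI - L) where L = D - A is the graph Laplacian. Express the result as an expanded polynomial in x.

Each diagonal entry of L is the vertex degree and each off-diagonal entry is -1 where an edge is present, 0 otherwise; in the order [0, 1, 2, 3, 4, 5] the diagonal is [1, 2, 2, 2, 2, 1]. Computing det(xI - L) by cofactor expansion (or equivalently via sum-over-permutations) gives x^6 - 10x^5 + 36x^4 - 56x^3 + 32x^2. The constant term is 0 because L is singular (the all-ones vector lies in its kernel).

x^6 - 10x^5 + 36x^4 - 56x^3 + 32x^2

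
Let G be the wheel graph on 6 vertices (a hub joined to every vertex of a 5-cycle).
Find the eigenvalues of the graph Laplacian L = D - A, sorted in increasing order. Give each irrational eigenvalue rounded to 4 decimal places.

[0, 2.3820, 2.3820, 4.6180, 4.6180, 6]

The graph has 6 vertices and degree multiset [5, 3, 3, 3, 3, 3]; D is the diagonal matrix of degrees and L = D - A. Diagonalising L (or applying a numerical eigensolver to the 6x6 matrix) gives the spectrum above. By the matrix-tree theorem the graph has (1/6) * product of the nonzero eigenvalues = 121 spanning trees. The eigenvalues sum to 20, which equals trace(L) = 2|E|.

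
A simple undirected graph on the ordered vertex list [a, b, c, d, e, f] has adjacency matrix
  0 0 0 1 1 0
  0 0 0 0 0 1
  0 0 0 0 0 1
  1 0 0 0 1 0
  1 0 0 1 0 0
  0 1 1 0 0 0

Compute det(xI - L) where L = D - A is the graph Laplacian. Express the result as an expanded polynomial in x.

x^6 - 10x^5 + 36x^4 - 54x^3 + 27x^2

With the vertex order [a, b, c, d, e, f], the degrees are [2, 1, 1, 2, 2, 2], giving D = diag(2, 1, 1, 2, 2, 2) and L = D - A. L has integer entries, so p(x) = det(xI - L) has integer coefficients. Expanding the determinant yields x^6 - 10x^5 + 36x^4 - 54x^3 + 27x^2. The constant term is 0 because L is singular (the all-ones vector lies in its kernel). There are 2 zeros in the spectrum, matching the 2 components.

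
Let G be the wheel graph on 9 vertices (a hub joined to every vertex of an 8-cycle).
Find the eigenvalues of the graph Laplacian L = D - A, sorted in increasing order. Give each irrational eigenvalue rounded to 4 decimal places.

[0, 1.5858, 1.5858, 3, 3, 4.4142, 4.4142, 5, 9]

The graph has 9 vertices and degree multiset [8, 3, 3, 3, 3, 3, 3, 3, 3]; D is the diagonal matrix of degrees and L = D - A. Diagonalising L (or applying a numerical eigensolver to the 9x9 matrix) gives the spectrum above.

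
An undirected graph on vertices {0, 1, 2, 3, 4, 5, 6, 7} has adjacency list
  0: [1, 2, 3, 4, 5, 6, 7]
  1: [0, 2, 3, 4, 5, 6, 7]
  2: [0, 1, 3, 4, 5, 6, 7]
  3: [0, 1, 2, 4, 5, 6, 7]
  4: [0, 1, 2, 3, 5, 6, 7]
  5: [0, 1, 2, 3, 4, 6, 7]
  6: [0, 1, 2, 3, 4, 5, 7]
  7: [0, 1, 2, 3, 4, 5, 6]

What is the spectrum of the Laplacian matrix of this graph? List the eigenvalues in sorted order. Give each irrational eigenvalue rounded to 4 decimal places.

[0, 8, 8, 8, 8, 8, 8, 8]

With the vertex order [0, 1, 2, 3, 4, 5, 6, 7], the degrees are [7, 7, 7, 7, 7, 7, 7, 7], giving D = diag(7, 7, 7, 7, 7, 7, 7, 7) and L = D - A. L is symmetric positive semidefinite, so every eigenvalue is real and nonnegative. The largest eigenvalue, 8, is at most the vertex count 8.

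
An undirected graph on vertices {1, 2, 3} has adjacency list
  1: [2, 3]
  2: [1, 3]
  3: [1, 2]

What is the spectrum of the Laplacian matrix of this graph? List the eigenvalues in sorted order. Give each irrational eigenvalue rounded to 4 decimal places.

[0, 3, 3]

Each diagonal entry of L is the vertex degree and each off-diagonal entry is -1 where an edge is present, 0 otherwise; in the order [1, 2, 3] the diagonal is [2, 2, 2]. Diagonalising L (or applying a numerical eigensolver to the 3x3 matrix) gives the spectrum above. The single zero eigenvalue shows the graph is connected. The largest eigenvalue, 3, is at most the vertex count 3. By the matrix-tree theorem the graph has (1/3) * product of the nonzero eigenvalues = 3 spanning trees.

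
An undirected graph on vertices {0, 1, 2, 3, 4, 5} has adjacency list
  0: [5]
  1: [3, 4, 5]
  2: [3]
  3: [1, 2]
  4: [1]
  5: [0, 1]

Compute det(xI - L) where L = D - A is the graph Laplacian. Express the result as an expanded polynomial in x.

With the vertex order [0, 1, 2, 3, 4, 5], the degrees are [1, 3, 1, 2, 1, 2], giving D = diag(1, 3, 1, 2, 1, 2) and L = D - A. L has integer entries, so p(x) = det(xI - L) has integer coefficients. Expanding the determinant yields x^6 - 10x^5 + 35x^4 - 52x^3 + 31x^2 - 6x. Since p(0) = det(-L) = 0, x divides p(x).

x^6 - 10x^5 + 35x^4 - 52x^3 + 31x^2 - 6x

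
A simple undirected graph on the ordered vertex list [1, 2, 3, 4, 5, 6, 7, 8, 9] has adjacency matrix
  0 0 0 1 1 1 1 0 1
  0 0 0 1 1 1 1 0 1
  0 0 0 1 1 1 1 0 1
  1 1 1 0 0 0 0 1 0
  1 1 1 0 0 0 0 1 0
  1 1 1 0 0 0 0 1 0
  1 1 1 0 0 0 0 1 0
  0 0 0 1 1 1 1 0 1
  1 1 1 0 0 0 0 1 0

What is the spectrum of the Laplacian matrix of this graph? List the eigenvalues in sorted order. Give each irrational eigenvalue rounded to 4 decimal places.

[0, 4, 4, 4, 4, 5, 5, 5, 9]

With the vertex order [1, 2, 3, 4, 5, 6, 7, 8, 9], the degrees are [5, 5, 5, 4, 4, 4, 4, 5, 4], giving D = diag(5, 5, 5, 4, 4, 4, 4, 5, 4) and L = D - A. The multiplicity of 0 as a Laplacian eigenvalue equals the number of connected components. The single zero eigenvalue shows the graph is connected. The eigenvalues sum to 40, which equals trace(L) = 2|E|. There is one zero in the spectrum, matching the 1 component.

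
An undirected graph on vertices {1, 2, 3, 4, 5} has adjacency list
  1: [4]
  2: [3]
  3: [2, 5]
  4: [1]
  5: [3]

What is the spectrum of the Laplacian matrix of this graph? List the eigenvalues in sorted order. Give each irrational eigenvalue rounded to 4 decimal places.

[0, 0, 1, 2, 3]

Reading degrees in the order [1, 2, 3, 4, 5] gives [1, 1, 2, 1, 1]; set D = diag(1, 1, 2, 1, 1) and form L = D - A. The multiplicity of 0 as a Laplacian eigenvalue equals the number of connected components. The 2 zero eigenvalues correspond to the 2 connected components. The eigenvalues sum to 6, which equals trace(L) = 2|E|. There are 2 zeros in the spectrum, matching the 2 components.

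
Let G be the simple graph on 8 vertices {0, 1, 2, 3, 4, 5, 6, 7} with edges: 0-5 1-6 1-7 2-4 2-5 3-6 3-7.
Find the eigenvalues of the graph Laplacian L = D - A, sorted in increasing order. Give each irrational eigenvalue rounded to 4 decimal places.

Each diagonal entry of L is the vertex degree and each off-diagonal entry is -1 where an edge is present, 0 otherwise; in the order [0, 1, 2, 3, 4, 5, 6, 7] the diagonal is [1, 2, 2, 2, 1, 2, 2, 2]. The multiplicity of 0 as a Laplacian eigenvalue equals the number of connected components. The 2 zero eigenvalues correspond to the 2 connected components. There are 2 zeros in the spectrum, matching the 2 components.

[0, 0, 0.5858, 2, 2, 2, 3.4142, 4]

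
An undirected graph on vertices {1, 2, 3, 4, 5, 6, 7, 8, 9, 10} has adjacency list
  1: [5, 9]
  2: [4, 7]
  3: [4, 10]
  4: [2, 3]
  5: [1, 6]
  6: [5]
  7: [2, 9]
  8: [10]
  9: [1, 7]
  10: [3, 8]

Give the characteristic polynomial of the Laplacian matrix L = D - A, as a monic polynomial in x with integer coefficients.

x^10 - 18x^9 + 136x^8 - 560x^7 + 1365x^6 - 2002x^5 + 1716x^4 - 792x^3 + 165x^2 - 10x

Reading degrees in the order [1, 2, 3, 4, 5, 6, 7, 8, 9, 10] gives [2, 2, 2, 2, 2, 1, 2, 1, 2, 2]; set D = diag(2, 2, 2, 2, 2, 1, 2, 1, 2, 2) and form L = D - A. Computing det(xI - L) by cofactor expansion (or equivalently via sum-over-permutations) gives x^10 - 18x^9 + 136x^8 - 560x^7 + 1365x^6 - 2002x^5 + 1716x^4 - 792x^3 + 165x^2 - 10x. The constant term is 0 because L is singular (the all-ones vector lies in its kernel). By the matrix-tree theorem the graph has (1/10) * product of the nonzero eigenvalues = 1 spanning tree.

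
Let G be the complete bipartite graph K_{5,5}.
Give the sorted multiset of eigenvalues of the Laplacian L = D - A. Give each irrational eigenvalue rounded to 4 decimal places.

The graph has 10 vertices and degree multiset [5, 5, 5, 5, 5, 5, 5, 5, 5, 5]; D is the diagonal matrix of degrees and L = D - A. Since every row of L sums to 0, the all-ones vector is in the kernel and 0 is an eigenvalue. The eigenvalues sum to 50, which equals trace(L) = 2|E|. The largest eigenvalue, 10, is at most the vertex count 10.

[0, 5, 5, 5, 5, 5, 5, 5, 5, 10]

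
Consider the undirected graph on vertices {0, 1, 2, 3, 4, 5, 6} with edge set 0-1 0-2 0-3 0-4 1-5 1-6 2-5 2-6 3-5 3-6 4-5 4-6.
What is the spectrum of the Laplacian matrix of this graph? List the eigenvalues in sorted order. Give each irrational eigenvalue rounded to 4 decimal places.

[0, 3, 3, 3, 4, 4, 7]

Each diagonal entry of L is the vertex degree and each off-diagonal entry is -1 where an edge is present, 0 otherwise; in the order [0, 1, 2, 3, 4, 5, 6] the diagonal is [4, 3, 3, 3, 3, 4, 4]. L is symmetric positive semidefinite, so every eigenvalue is real and nonnegative. The eigenvalues sum to 24, which equals trace(L) = 2|E|.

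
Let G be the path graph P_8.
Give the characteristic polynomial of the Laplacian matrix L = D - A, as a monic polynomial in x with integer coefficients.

The graph has 8 vertices and degree multiset [2, 2, 2, 2, 2, 2, 1, 1]; D is the diagonal matrix of degrees and L = D - A. Computing det(xI - L) by cofactor expansion (or equivalently via sum-over-permutations) gives x^8 - 14x^7 + 78x^6 - 220x^5 + 330x^4 - 252x^3 + 84x^2 - 8x. The constant term is 0 because L is singular (the all-ones vector lies in its kernel). The eigenvalues sum to 14, which equals trace(L) = 2|E|.

x^8 - 14x^7 + 78x^6 - 220x^5 + 330x^4 - 252x^3 + 84x^2 - 8x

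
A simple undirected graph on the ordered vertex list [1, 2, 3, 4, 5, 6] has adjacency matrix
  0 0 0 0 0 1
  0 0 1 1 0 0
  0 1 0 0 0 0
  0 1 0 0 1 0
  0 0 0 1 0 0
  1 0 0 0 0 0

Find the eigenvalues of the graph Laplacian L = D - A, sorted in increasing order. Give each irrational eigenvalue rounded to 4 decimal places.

[0, 0, 0.5858, 2, 2, 3.4142]

Reading degrees in the order [1, 2, 3, 4, 5, 6] gives [1, 2, 1, 2, 1, 1]; set D = diag(1, 2, 1, 2, 1, 1) and form L = D - A. Since every row of L sums to 0, the all-ones vector is in the kernel and 0 is an eigenvalue. The 2 zero eigenvalues correspond to the 2 connected components. The eigenvalues sum to 8, which equals trace(L) = 2|E|.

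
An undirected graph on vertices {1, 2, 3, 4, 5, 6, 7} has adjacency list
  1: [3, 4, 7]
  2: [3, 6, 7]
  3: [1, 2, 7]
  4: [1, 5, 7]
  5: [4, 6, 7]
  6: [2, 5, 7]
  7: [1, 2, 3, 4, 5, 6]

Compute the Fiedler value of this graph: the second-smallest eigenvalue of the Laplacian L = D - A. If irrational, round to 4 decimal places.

Reading degrees in the order [1, 2, 3, 4, 5, 6, 7] gives [3, 3, 3, 3, 3, 3, 6]; set D = diag(3, 3, 3, 3, 3, 3, 6) and form L = D - A. Computing the eigenvalues of L and sorting gives [0, 2, 2, 4, 4, 5, 7]. The Fiedler value lambda_2 = 2 is strictly positive, so the graph is connected. There is one zero in the spectrum, matching the 1 component. The eigenvalues sum to 24, which equals trace(L) = 2|E|.

2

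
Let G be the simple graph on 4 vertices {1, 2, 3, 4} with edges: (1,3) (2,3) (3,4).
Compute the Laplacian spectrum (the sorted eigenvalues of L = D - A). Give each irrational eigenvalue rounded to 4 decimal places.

[0, 1, 1, 4]

Each diagonal entry of L is the vertex degree and each off-diagonal entry is -1 where an edge is present, 0 otherwise; in the order [1, 2, 3, 4] the diagonal is [1, 1, 3, 1]. The multiplicity of 0 as a Laplacian eigenvalue equals the number of connected components. The single zero eigenvalue shows the graph is connected.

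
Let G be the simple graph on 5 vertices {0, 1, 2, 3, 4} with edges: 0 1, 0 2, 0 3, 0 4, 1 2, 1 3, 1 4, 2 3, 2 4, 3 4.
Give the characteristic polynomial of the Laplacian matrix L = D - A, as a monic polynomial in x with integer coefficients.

x^5 - 20x^4 + 150x^3 - 500x^2 + 625x

With the vertex order [0, 1, 2, 3, 4], the degrees are [4, 4, 4, 4, 4], giving D = diag(4, 4, 4, 4, 4) and L = D - A. Computing det(xI - L) by cofactor expansion (or equivalently via sum-over-permutations) gives x^5 - 20x^4 + 150x^3 - 500x^2 + 625x. The coefficient of x^4 equals -trace(L) = -20, matching the sum of degrees. The eigenvalues sum to 20, which equals trace(L) = 2|E|. By the matrix-tree theorem the graph has (1/5) * product of the nonzero eigenvalues = 125 spanning trees.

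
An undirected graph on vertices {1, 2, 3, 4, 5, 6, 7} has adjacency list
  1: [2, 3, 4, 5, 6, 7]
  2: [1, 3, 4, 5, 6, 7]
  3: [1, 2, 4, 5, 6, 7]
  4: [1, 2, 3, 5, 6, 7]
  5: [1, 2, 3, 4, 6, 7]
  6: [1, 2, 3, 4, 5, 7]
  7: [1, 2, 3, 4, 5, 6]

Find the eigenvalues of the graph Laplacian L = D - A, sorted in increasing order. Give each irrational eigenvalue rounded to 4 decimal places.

[0, 7, 7, 7, 7, 7, 7]

Each diagonal entry of L is the vertex degree and each off-diagonal entry is -1 where an edge is present, 0 otherwise; in the order [1, 2, 3, 4, 5, 6, 7] the diagonal is [6, 6, 6, 6, 6, 6, 6]. Diagonalising L (or applying a numerical eigensolver to the 7x7 matrix) gives the spectrum above. The eigenvalues sum to 42, which equals trace(L) = 2|E|.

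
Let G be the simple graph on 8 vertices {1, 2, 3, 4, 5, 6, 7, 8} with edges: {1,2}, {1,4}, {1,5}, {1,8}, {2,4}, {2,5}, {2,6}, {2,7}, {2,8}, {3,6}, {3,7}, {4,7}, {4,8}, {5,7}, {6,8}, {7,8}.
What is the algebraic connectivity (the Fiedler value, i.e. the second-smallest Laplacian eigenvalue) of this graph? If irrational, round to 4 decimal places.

Reading degrees in the order [1, 2, 3, 4, 5, 6, 7, 8] gives [4, 6, 2, 4, 3, 3, 5, 5]; set D = diag(4, 6, 2, 4, 3, 3, 5, 5) and form L = D - A. The smallest Laplacian eigenvalue is always 0. The next one, lambda_2 = 1.5402, measures how hard the graph is to disconnect: larger values mean better connectivity. By the matrix-tree theorem the graph has (1/8) * product of the nonzero eigenvalues = 2399 spanning trees.

1.5402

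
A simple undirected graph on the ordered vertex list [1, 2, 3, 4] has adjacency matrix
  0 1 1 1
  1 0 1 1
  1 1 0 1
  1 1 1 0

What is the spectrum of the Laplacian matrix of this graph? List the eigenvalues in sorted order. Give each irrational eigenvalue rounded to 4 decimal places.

[0, 4, 4, 4]

Reading degrees in the order [1, 2, 3, 4] gives [3, 3, 3, 3]; set D = diag(3, 3, 3, 3) and form L = D - A. L is symmetric positive semidefinite, so every eigenvalue is real and nonnegative. The single zero eigenvalue shows the graph is connected.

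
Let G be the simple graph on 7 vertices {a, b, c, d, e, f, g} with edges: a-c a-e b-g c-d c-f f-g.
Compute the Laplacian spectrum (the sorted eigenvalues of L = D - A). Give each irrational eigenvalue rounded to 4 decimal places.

Reading degrees in the order [a, b, c, d, e, f, g] gives [2, 1, 3, 1, 1, 2, 2]; set D = diag(2, 1, 3, 1, 1, 2, 2) and form L = D - A. L is symmetric positive semidefinite, so every eigenvalue is real and nonnegative. The largest eigenvalue, 4.3342, is at most the vertex count 7. There is one zero in the spectrum, matching the 1 component.

[0, 0.2603, 0.6262, 1.4055, 2.2742, 3.0996, 4.3342]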